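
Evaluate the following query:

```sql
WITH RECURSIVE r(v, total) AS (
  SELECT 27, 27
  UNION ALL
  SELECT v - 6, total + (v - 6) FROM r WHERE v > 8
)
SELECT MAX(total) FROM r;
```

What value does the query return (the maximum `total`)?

75

Base: v=27, total=27.
Iteration 1: 27 > 8 holds -> v = 27 - 6 = 21, total = 27 + 21 = 48.
Iteration 2: 21 > 8 holds -> v = 21 - 6 = 15, total = 48 + 15 = 63.
Iteration 3: 15 > 8 holds -> v = 15 - 6 = 9, total = 63 + 9 = 72.
Iteration 4: 9 > 8 holds -> v = 9 - 6 = 3, total = 72 + 3 = 75.
Iteration 5: 3 > 8 fails; recursion stops.
total values: 27, 48, 63, 72, 75; the maximum is 75.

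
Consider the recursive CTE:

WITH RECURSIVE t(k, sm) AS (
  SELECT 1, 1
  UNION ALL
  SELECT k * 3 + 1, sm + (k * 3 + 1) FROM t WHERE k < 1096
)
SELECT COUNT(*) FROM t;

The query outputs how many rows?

8

Base: k=1, sm=1.
Iteration 1: 1 < 1096 holds -> k = 1 * 3 + 1 = 4, sm = 1 + 4 = 5.
Iteration 2: 4 < 1096 holds -> k = 4 * 3 + 1 = 13, sm = 5 + 13 = 18.
Iteration 3: 13 < 1096 holds -> k = 13 * 3 + 1 = 40, sm = 18 + 40 = 58.
Iteration 4: 40 < 1096 holds -> k = 40 * 3 + 1 = 121, sm = 58 + 121 = 179.
Iteration 5: 121 < 1096 holds -> k = 121 * 3 + 1 = 364, sm = 179 + 364 = 543.
Iteration 6: 364 < 1096 holds -> k = 364 * 3 + 1 = 1093, sm = 543 + 1093 = 1636.
Iteration 7: 1093 < 1096 holds -> k = 1093 * 3 + 1 = 3280, sm = 1636 + 3280 = 4916.
Iteration 8: 3280 < 1096 fails; recursion stops.
Total rows emitted: 8.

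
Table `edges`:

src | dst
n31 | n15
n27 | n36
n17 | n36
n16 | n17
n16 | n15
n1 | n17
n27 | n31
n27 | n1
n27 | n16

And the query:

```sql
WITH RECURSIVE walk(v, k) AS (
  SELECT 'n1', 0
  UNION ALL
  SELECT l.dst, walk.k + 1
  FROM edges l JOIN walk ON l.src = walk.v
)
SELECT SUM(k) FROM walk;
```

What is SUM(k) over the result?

3

Base: (n1, k=0).
Iteration 1: edges from {n1} -> (n17, k=1).
Iteration 2: edges from {n17} -> (n36, k=2).
Iteration 3: no outgoing edges from {n36}; recursion stops.
SUM(k) = 0 + 1 + 2 = 3.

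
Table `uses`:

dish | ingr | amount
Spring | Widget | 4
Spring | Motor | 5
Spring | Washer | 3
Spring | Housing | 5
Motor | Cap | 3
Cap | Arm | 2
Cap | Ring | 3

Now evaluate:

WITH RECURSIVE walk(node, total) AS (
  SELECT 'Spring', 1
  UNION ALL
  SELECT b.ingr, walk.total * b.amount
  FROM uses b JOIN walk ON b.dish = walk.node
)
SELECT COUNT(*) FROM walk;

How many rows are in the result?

8

Base: (Spring, total=1).
Iteration 1: components of {Spring} -> Housing = 1*5 = 5, Motor = 1*5 = 5, Washer = 1*3 = 3, Widget = 1*4 = 4.
Iteration 2: components of {Housing,Motor,Washer,Widget} -> Cap = 5*3 = 15.
Iteration 3: components of {Cap} -> Arm = 15*2 = 30, Ring = 15*3 = 45.
Iteration 4: no further components; recursion stops.
Total rows emitted: 8.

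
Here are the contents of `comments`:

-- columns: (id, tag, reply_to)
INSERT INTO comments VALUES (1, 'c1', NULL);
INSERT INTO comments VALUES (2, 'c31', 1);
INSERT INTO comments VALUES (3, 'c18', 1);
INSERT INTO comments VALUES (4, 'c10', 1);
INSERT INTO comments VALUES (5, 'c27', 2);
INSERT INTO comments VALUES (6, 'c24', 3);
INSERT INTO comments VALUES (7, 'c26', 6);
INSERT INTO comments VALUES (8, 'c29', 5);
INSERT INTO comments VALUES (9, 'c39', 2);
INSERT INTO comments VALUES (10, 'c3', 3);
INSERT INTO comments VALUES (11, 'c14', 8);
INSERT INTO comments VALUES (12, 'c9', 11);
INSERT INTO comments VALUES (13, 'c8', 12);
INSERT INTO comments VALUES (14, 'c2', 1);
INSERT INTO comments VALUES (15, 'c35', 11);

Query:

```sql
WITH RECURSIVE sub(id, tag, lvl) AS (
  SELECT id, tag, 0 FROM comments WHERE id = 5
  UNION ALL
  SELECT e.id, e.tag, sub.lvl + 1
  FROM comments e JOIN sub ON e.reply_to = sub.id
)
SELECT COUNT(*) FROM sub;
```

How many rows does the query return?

Base: id=5 (c27) at lvl 0.
Iteration 1: rows with reply_to in {5} -> c29 (id 8, lvl 1).
Iteration 2: rows with reply_to in {8} -> c14 (id 11, lvl 2).
Iteration 3: rows with reply_to in {11} -> c9 (id 12, lvl 3), c35 (id 15, lvl 3).
Iteration 4: rows with reply_to in {12,15} -> c8 (id 13, lvl 4).
Iteration 5: no rows with reply_to in {13}; recursion stops.
Total rows emitted: 6.

6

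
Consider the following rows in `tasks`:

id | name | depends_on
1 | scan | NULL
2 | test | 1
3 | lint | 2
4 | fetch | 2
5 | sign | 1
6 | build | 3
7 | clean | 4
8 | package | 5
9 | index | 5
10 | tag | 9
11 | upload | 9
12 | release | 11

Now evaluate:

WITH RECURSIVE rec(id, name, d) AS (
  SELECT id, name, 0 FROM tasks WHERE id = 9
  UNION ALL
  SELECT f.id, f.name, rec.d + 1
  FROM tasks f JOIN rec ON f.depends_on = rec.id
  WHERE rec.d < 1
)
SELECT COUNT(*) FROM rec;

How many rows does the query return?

Base: id=9 (index) at d 0.
Iteration 1: rows with depends_on in {9} -> tag (id 10, d 1), upload (id 11, d 1).
Iteration 2: d < 1 fails for all current rows; recursion stops.
Total rows emitted: 3.

3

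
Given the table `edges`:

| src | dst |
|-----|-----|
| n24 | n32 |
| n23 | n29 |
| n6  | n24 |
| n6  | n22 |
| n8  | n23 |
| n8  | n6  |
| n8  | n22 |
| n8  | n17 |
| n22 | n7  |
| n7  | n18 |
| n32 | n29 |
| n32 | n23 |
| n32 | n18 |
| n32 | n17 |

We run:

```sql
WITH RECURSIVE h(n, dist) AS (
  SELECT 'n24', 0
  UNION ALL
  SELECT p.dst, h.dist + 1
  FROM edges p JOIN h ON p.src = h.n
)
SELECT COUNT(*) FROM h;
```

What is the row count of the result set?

7

Base: (n24, dist=0).
Iteration 1: edges from {n24} -> (n32, dist=1).
Iteration 2: edges from {n32} -> (n17, dist=2), (n18, dist=2), (n23, dist=2), (n29, dist=2).
Iteration 3: edges from {n17,n18,n23,n29} -> (n29, dist=3).
Iteration 4: no outgoing edges from {n29}; recursion stops.
Total rows emitted: 7.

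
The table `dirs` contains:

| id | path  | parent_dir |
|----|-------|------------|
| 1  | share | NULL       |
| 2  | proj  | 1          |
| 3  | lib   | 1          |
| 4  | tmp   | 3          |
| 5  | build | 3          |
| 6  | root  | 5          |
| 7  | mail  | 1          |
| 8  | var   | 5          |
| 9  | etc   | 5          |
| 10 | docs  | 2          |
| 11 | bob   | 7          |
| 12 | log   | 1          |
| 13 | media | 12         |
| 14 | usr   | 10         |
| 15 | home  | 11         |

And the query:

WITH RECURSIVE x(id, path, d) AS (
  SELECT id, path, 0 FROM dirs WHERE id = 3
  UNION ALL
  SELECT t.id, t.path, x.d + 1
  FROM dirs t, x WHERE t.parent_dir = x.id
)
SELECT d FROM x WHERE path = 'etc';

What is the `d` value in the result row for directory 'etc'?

2

Base: id=3 (lib) at d 0.
Iteration 1: rows with parent_dir in {3} -> tmp (id 4, d 1), build (id 5, d 1).
Iteration 2: rows with parent_dir in {4,5} -> root (id 6, d 2), var (id 8, d 2), etc (id 9, d 2).
Iteration 3: no rows with parent_dir in {6,8,9}; recursion stops.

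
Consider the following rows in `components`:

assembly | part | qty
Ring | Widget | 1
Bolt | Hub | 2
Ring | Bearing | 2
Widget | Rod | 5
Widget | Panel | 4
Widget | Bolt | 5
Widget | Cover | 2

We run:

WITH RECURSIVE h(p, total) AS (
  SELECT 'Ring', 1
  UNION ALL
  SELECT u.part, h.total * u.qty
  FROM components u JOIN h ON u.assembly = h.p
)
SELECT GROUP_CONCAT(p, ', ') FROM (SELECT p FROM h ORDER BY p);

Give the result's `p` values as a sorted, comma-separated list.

Base: (Ring, total=1).
Iteration 1: components of {Ring} -> Bearing = 1*2 = 2, Widget = 1*1 = 1.
Iteration 2: components of {Bearing,Widget} -> Bolt = 1*5 = 5, Cover = 1*2 = 2, Panel = 1*4 = 4, Rod = 1*5 = 5.
Iteration 3: components of {Bolt,Cover,Panel,Rod} -> Hub = 5*2 = 10.
Iteration 4: no further components; recursion stops.

Bearing, Bolt, Cover, Hub, Panel, Ring, Rod, Widget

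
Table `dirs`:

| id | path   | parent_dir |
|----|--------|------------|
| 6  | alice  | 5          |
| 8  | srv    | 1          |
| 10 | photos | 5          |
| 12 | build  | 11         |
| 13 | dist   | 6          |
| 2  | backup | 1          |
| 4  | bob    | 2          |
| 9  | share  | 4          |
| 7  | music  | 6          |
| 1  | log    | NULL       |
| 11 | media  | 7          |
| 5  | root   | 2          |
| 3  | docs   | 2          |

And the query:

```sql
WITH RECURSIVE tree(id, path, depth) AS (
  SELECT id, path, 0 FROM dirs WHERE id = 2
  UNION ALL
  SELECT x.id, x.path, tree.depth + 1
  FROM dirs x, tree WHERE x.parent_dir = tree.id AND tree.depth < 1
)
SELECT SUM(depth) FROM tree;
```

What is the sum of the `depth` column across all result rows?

Base: id=2 (backup) at depth 0.
Iteration 1: rows with parent_dir in {2} -> docs (id 3, depth 1), bob (id 4, depth 1), root (id 5, depth 1).
Iteration 2: depth < 1 fails for all current rows; recursion stops.
SUM(depth) = 0 + 1 + 1 + 1 = 3.

3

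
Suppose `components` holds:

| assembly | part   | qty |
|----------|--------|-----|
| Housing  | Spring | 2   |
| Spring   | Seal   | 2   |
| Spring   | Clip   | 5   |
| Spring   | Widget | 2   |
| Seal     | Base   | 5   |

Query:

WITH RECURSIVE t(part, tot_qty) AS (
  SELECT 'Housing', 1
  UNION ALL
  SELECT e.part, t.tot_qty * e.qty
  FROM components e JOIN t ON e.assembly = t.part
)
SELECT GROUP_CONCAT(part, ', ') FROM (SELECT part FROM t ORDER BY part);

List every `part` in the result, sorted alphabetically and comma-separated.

Base, Clip, Housing, Seal, Spring, Widget

Base: (Housing, tot_qty=1).
Iteration 1: components of {Housing} -> Spring = 1*2 = 2.
Iteration 2: components of {Spring} -> Clip = 2*5 = 10, Seal = 2*2 = 4, Widget = 2*2 = 4.
Iteration 3: components of {Clip,Seal,Widget} -> Base = 4*5 = 20.
Iteration 4: no further components; recursion stops.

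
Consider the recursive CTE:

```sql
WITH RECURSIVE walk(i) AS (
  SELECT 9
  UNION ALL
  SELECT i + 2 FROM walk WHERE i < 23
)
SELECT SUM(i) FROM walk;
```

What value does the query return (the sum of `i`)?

Base: i=9.
Iteration 1: 9 < 23 holds -> i = 9 + 2 = 11.
Iteration 2: 11 < 23 holds -> i = 11 + 2 = 13.
Iteration 3: 13 < 23 holds -> i = 13 + 2 = 15.
Iteration 4: 15 < 23 holds -> i = 15 + 2 = 17.
Iteration 5: 17 < 23 holds -> i = 17 + 2 = 19.
Iteration 6: 19 < 23 holds -> i = 19 + 2 = 21.
Iteration 7: 21 < 23 holds -> i = 21 + 2 = 23.
Iteration 8: 23 < 23 fails; recursion stops.
SUM(i) = 9 + 11 + 13 + 15 + 17 + 19 + 21 + 23 = 128.

128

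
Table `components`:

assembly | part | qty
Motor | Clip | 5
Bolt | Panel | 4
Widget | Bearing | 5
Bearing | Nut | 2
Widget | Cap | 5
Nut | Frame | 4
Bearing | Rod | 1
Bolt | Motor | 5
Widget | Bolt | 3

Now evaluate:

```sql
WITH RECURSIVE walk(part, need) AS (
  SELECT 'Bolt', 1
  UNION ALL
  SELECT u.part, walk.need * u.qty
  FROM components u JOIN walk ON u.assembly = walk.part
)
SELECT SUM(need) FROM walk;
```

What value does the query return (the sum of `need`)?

35

Base: (Bolt, need=1).
Iteration 1: components of {Bolt} -> Motor = 1*5 = 5, Panel = 1*4 = 4.
Iteration 2: components of {Motor,Panel} -> Clip = 5*5 = 25.
Iteration 3: no further components; recursion stops.
SUM(need) = 1 + 4 + 5 + 25 = 35.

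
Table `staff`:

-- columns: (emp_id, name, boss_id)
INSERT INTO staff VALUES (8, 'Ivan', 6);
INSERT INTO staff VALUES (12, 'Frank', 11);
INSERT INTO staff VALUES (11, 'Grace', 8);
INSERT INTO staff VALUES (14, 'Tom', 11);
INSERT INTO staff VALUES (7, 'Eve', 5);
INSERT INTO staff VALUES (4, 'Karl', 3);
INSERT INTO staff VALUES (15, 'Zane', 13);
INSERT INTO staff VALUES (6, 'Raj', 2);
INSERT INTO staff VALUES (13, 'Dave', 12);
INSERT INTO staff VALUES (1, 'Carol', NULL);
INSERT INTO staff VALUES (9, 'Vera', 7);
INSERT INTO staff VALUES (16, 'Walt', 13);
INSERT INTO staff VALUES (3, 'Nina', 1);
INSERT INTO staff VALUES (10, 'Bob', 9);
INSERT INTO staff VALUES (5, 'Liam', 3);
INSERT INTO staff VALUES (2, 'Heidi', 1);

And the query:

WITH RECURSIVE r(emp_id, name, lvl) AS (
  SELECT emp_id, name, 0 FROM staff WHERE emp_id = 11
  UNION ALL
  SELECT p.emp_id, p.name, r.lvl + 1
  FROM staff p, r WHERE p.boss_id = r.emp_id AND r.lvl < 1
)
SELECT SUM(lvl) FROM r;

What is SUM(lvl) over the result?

2

Base: emp_id=11 (Grace) at lvl 0.
Iteration 1: rows with boss_id in {11} -> Frank (id 12, lvl 1), Tom (id 14, lvl 1).
Iteration 2: lvl < 1 fails for all current rows; recursion stops.
SUM(lvl) = 0 + 1 + 1 = 2.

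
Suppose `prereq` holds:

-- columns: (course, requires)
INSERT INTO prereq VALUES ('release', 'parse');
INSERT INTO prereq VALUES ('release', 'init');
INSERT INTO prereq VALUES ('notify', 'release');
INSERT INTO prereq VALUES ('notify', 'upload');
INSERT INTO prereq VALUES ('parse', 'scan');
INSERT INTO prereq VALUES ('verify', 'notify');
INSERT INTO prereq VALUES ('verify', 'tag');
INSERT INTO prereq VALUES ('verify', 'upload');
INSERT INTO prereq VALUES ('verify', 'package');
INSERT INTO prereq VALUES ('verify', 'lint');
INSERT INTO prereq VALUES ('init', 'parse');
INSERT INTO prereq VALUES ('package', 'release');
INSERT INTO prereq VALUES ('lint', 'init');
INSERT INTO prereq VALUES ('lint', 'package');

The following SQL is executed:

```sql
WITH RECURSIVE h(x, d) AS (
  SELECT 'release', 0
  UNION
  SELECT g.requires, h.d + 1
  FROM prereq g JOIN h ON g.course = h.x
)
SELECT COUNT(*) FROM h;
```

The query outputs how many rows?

Base: (release, d=0).
Iteration 1: edges from {release} -> (init, d=1), (parse, d=1).
Iteration 2: edges from {init,parse} -> (parse, d=2), (scan, d=2).
Iteration 3: edges from {parse,scan} -> (scan, d=3).
Iteration 4: no outgoing edges from {scan}; recursion stops.
Total rows emitted: 6.

6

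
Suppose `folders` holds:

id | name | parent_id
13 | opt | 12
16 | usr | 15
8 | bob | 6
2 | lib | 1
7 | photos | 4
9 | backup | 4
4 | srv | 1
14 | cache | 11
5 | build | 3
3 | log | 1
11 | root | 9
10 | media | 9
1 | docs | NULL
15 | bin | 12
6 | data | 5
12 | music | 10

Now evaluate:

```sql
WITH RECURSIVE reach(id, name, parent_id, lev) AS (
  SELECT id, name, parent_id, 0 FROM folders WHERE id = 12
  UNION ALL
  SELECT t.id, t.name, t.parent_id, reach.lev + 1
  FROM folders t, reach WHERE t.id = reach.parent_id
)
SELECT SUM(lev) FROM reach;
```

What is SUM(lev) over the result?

10

Base: id=12 (music), parent_id=10, lev 0.
Iteration 1: join on id=10 -> media (id 10, parent_id=9, lev 1).
Iteration 2: join on id=9 -> backup (id 9, parent_id=4, lev 2).
Iteration 3: join on id=4 -> srv (id 4, parent_id=1, lev 3).
Iteration 4: join on id=1 -> docs (id 1, parent_id=NULL, lev 4).
Iteration 5: parent_id is NULL; no match; recursion stops.
SUM(lev) = 0 + 1 + 2 + 3 + 4 = 10.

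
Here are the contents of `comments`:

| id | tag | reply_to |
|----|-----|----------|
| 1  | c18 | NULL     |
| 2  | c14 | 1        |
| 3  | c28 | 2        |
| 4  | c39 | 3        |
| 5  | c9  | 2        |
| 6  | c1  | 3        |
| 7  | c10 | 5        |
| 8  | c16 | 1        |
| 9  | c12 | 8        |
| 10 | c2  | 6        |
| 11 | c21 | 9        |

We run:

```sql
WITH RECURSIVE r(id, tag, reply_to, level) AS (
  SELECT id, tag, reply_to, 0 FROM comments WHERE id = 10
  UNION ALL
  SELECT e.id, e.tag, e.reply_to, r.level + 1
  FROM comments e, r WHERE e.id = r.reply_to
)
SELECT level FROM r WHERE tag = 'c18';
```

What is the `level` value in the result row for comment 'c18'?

4

Base: id=10 (c2), reply_to=6, level 0.
Iteration 1: join on id=6 -> c1 (id 6, reply_to=3, level 1).
Iteration 2: join on id=3 -> c28 (id 3, reply_to=2, level 2).
Iteration 3: join on id=2 -> c14 (id 2, reply_to=1, level 3).
Iteration 4: join on id=1 -> c18 (id 1, reply_to=NULL, level 4).
Iteration 5: reply_to is NULL; no match; recursion stops.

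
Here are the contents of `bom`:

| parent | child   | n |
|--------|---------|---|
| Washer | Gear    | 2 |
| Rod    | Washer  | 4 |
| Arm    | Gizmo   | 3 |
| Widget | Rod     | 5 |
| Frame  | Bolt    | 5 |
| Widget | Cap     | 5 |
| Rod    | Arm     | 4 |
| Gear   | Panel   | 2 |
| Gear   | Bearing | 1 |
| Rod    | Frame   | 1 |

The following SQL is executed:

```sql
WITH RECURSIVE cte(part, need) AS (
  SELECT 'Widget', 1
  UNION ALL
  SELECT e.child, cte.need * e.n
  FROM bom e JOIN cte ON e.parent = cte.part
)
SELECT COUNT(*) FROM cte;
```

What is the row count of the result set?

11

Base: (Widget, need=1).
Iteration 1: components of {Widget} -> Cap = 1*5 = 5, Rod = 1*5 = 5.
Iteration 2: components of {Cap,Rod} -> Arm = 5*4 = 20, Frame = 5*1 = 5, Washer = 5*4 = 20.
Iteration 3: components of {Arm,Frame,Washer} -> Bolt = 5*5 = 25, Gear = 20*2 = 40, Gizmo = 20*3 = 60.
Iteration 4: components of {Bolt,Gear,Gizmo} -> Bearing = 40*1 = 40, Panel = 40*2 = 80.
Iteration 5: no further components; recursion stops.
Total rows emitted: 11.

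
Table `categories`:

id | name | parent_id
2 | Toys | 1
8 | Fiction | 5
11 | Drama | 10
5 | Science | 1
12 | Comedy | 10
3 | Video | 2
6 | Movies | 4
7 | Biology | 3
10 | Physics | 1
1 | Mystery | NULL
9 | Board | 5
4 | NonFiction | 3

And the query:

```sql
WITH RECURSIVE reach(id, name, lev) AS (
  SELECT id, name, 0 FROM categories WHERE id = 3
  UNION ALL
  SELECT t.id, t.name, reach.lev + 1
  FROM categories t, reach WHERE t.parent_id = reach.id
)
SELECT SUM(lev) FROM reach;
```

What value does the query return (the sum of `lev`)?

4

Base: id=3 (Video) at lev 0.
Iteration 1: rows with parent_id in {3} -> NonFiction (id 4, lev 1), Biology (id 7, lev 1).
Iteration 2: rows with parent_id in {4,7} -> Movies (id 6, lev 2).
Iteration 3: no rows with parent_id in {6}; recursion stops.
SUM(lev) = 0 + 1 + 1 + 2 = 4.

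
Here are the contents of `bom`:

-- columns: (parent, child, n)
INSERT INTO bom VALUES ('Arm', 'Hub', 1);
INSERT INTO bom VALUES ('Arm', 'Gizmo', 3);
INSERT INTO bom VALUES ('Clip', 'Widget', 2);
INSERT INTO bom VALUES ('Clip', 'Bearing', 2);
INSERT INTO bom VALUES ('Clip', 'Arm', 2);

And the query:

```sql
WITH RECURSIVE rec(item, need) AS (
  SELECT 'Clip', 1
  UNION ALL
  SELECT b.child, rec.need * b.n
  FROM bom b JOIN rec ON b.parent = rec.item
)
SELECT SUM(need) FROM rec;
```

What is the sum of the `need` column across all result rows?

Base: (Clip, need=1).
Iteration 1: components of {Clip} -> Arm = 1*2 = 2, Bearing = 1*2 = 2, Widget = 1*2 = 2.
Iteration 2: components of {Arm,Bearing,Widget} -> Gizmo = 2*3 = 6, Hub = 2*1 = 2.
Iteration 3: no further components; recursion stops.
SUM(need) = 1 + 2 + 2 + 2 + 6 + 2 = 15.

15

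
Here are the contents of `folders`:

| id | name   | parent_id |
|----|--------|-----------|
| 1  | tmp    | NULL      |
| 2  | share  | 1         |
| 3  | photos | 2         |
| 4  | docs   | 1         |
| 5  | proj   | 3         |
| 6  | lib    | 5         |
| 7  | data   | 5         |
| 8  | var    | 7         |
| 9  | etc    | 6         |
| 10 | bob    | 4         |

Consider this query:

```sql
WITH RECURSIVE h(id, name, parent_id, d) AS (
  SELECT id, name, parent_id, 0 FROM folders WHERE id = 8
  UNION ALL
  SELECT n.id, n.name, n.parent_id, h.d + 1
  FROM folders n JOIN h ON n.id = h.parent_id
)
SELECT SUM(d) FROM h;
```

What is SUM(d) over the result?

Base: id=8 (var), parent_id=7, d 0.
Iteration 1: join on id=7 -> data (id 7, parent_id=5, d 1).
Iteration 2: join on id=5 -> proj (id 5, parent_id=3, d 2).
Iteration 3: join on id=3 -> photos (id 3, parent_id=2, d 3).
Iteration 4: join on id=2 -> share (id 2, parent_id=1, d 4).
Iteration 5: join on id=1 -> tmp (id 1, parent_id=NULL, d 5).
Iteration 6: parent_id is NULL; no match; recursion stops.
SUM(d) = 0 + 1 + 2 + 3 + 4 + 5 = 15.

15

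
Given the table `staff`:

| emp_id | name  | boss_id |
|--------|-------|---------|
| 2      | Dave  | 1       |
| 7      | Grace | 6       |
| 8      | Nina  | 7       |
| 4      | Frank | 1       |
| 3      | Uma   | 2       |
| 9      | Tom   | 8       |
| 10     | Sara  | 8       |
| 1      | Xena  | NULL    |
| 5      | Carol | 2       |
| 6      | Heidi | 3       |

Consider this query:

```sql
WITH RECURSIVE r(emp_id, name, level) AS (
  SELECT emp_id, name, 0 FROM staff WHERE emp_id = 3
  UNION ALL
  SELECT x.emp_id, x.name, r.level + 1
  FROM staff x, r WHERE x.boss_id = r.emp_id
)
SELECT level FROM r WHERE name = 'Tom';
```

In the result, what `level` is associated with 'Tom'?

4

Base: emp_id=3 (Uma) at level 0.
Iteration 1: rows with boss_id in {3} -> Heidi (id 6, level 1).
Iteration 2: rows with boss_id in {6} -> Grace (id 7, level 2).
Iteration 3: rows with boss_id in {7} -> Nina (id 8, level 3).
Iteration 4: rows with boss_id in {8} -> Tom (id 9, level 4), Sara (id 10, level 4).
Iteration 5: no rows with boss_id in {9,10}; recursion stops.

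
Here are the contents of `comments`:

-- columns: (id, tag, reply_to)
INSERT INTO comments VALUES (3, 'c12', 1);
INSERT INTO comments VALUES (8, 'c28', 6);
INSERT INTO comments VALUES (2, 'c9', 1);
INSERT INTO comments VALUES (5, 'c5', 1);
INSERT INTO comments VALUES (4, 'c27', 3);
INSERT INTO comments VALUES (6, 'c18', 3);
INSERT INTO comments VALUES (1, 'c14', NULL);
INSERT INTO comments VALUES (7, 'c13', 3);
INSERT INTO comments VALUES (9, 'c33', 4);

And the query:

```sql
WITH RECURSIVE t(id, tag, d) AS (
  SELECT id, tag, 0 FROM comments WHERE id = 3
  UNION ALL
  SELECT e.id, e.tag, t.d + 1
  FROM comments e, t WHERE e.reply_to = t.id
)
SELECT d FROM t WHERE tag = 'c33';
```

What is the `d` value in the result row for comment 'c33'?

Base: id=3 (c12) at d 0.
Iteration 1: rows with reply_to in {3} -> c27 (id 4, d 1), c18 (id 6, d 1), c13 (id 7, d 1).
Iteration 2: rows with reply_to in {4,6,7} -> c28 (id 8, d 2), c33 (id 9, d 2).
Iteration 3: no rows with reply_to in {8,9}; recursion stops.

2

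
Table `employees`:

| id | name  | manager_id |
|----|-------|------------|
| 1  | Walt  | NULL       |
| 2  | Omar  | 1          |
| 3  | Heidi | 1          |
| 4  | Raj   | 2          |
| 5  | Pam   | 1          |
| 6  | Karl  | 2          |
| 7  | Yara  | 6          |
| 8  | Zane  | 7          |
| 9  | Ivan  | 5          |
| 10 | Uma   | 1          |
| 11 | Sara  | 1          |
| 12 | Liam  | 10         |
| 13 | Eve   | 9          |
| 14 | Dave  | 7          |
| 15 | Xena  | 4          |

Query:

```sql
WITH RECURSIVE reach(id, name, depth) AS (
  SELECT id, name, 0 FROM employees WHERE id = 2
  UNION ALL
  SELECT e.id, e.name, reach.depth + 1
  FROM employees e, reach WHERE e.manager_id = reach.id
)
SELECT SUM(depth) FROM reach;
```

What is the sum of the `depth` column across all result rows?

Base: id=2 (Omar) at depth 0.
Iteration 1: rows with manager_id in {2} -> Raj (id 4, depth 1), Karl (id 6, depth 1).
Iteration 2: rows with manager_id in {4,6} -> Yara (id 7, depth 2), Xena (id 15, depth 2).
Iteration 3: rows with manager_id in {7,15} -> Zane (id 8, depth 3), Dave (id 14, depth 3).
Iteration 4: no rows with manager_id in {8,14}; recursion stops.
SUM(depth) = 0 + 1 + 1 + 2 + 2 + 3 + 3 = 12.

12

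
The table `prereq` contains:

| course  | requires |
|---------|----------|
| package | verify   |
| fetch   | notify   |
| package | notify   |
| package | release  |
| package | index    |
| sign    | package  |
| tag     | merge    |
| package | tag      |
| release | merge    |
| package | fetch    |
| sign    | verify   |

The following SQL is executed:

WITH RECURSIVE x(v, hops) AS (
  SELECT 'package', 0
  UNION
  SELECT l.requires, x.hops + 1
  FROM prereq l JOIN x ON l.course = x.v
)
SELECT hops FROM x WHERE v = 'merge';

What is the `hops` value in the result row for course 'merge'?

Base: (package, hops=0).
Iteration 1: edges from {package} -> (fetch, hops=1), (index, hops=1), (notify, hops=1), (release, hops=1), (tag, hops=1), (verify, hops=1).
Iteration 2: edges from {fetch,index,notify,release,tag,verify} -> (merge, hops=2), (notify, hops=2). [UNION drops 1 duplicate row(s)]
Iteration 3: no outgoing edges from {merge,notify}; recursion stops.

2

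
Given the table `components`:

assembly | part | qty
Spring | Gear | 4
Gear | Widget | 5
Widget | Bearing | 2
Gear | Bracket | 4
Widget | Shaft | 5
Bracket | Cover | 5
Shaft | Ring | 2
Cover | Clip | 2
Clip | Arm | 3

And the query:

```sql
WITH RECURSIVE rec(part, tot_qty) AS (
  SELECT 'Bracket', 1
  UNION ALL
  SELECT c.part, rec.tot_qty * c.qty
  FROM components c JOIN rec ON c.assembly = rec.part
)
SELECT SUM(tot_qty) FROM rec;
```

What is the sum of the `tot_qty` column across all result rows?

Base: (Bracket, tot_qty=1).
Iteration 1: components of {Bracket} -> Cover = 1*5 = 5.
Iteration 2: components of {Cover} -> Clip = 5*2 = 10.
Iteration 3: components of {Clip} -> Arm = 10*3 = 30.
Iteration 4: no further components; recursion stops.
SUM(tot_qty) = 1 + 5 + 10 + 30 = 46.

46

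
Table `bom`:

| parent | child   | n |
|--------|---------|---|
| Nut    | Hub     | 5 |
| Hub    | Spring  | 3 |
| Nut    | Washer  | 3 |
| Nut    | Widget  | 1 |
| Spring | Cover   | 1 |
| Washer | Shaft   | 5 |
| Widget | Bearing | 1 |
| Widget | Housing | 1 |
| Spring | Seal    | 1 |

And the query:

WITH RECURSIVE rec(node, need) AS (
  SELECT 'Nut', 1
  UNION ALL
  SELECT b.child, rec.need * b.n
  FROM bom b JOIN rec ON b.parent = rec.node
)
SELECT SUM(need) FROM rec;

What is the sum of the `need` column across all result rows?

Base: (Nut, need=1).
Iteration 1: components of {Nut} -> Hub = 1*5 = 5, Washer = 1*3 = 3, Widget = 1*1 = 1.
Iteration 2: components of {Hub,Washer,Widget} -> Bearing = 1*1 = 1, Housing = 1*1 = 1, Shaft = 3*5 = 15, Spring = 5*3 = 15.
Iteration 3: components of {Bearing,Housing,Shaft,Spring} -> Cover = 15*1 = 15, Seal = 15*1 = 15.
Iteration 4: no further components; recursion stops.
SUM(need) = 1 + 5 + 3 + 1 + 15 + 15 + 1 + 1 + 15 + 15 = 72.

72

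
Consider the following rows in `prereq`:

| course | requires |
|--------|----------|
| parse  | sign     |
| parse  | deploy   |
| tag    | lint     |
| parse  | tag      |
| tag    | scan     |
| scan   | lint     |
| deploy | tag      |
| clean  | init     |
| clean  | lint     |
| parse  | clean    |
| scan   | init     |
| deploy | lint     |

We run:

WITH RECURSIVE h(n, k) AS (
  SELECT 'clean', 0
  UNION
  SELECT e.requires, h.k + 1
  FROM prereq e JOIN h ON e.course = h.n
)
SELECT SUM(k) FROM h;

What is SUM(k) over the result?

2

Base: (clean, k=0).
Iteration 1: edges from {clean} -> (init, k=1), (lint, k=1).
Iteration 2: no outgoing edges from {init,lint}; recursion stops.
SUM(k) = 0 + 1 + 1 = 2.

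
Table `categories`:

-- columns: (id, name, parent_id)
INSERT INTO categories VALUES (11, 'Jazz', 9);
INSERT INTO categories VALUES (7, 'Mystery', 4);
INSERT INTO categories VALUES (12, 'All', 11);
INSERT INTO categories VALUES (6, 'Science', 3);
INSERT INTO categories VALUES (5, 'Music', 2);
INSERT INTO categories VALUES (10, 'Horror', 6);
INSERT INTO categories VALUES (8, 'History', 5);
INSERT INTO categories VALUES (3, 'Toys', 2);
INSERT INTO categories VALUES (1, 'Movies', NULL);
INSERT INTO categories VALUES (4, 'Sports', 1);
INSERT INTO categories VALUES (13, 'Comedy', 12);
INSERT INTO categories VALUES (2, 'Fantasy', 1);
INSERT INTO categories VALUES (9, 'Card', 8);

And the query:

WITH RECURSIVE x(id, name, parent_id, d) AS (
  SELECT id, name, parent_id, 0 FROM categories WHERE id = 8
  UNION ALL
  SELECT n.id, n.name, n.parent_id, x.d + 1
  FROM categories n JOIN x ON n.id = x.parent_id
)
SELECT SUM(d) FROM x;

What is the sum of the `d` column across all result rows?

Base: id=8 (History), parent_id=5, d 0.
Iteration 1: join on id=5 -> Music (id 5, parent_id=2, d 1).
Iteration 2: join on id=2 -> Fantasy (id 2, parent_id=1, d 2).
Iteration 3: join on id=1 -> Movies (id 1, parent_id=NULL, d 3).
Iteration 4: parent_id is NULL; no match; recursion stops.
SUM(d) = 0 + 1 + 2 + 3 = 6.

6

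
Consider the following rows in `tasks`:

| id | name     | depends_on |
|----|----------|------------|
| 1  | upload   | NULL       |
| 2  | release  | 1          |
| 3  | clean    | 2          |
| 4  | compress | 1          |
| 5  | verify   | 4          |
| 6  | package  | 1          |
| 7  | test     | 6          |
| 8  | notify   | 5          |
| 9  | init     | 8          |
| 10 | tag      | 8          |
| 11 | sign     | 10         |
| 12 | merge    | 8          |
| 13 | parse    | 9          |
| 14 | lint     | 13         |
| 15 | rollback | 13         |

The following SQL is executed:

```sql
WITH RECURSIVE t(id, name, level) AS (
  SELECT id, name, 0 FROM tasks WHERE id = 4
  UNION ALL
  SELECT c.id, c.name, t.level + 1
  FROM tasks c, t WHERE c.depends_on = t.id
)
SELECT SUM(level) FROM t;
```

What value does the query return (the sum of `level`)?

30

Base: id=4 (compress) at level 0.
Iteration 1: rows with depends_on in {4} -> verify (id 5, level 1).
Iteration 2: rows with depends_on in {5} -> notify (id 8, level 2).
Iteration 3: rows with depends_on in {8} -> init (id 9, level 3), tag (id 10, level 3), merge (id 12, level 3).
Iteration 4: rows with depends_on in {9,10,12} -> sign (id 11, level 4), parse (id 13, level 4).
Iteration 5: rows with depends_on in {11,13} -> lint (id 14, level 5), rollback (id 15, level 5).
Iteration 6: no rows with depends_on in {14,15}; recursion stops.
SUM(level) = 0 + 1 + 2 + 3 + 3 + 3 + 4 + 4 + 5 + 5 = 30.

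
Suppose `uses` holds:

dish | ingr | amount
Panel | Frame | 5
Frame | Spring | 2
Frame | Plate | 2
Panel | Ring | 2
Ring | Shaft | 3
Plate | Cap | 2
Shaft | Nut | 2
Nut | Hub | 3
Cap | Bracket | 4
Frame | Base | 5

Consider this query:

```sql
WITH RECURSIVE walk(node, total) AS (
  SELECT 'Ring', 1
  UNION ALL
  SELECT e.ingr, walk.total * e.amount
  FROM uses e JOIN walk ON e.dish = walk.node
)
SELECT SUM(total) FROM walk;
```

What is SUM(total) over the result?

Base: (Ring, total=1).
Iteration 1: components of {Ring} -> Shaft = 1*3 = 3.
Iteration 2: components of {Shaft} -> Nut = 3*2 = 6.
Iteration 3: components of {Nut} -> Hub = 6*3 = 18.
Iteration 4: no further components; recursion stops.
SUM(total) = 1 + 3 + 6 + 18 = 28.

28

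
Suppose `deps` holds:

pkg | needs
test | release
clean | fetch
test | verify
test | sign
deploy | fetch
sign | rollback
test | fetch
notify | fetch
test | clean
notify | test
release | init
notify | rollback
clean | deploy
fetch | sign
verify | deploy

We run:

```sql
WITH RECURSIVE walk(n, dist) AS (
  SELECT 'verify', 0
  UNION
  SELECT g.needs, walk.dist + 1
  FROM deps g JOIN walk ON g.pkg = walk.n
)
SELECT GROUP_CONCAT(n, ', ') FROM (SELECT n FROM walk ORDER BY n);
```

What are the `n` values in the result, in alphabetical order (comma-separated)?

deploy, fetch, rollback, sign, verify

Base: (verify, dist=0).
Iteration 1: edges from {verify} -> (deploy, dist=1).
Iteration 2: edges from {deploy} -> (fetch, dist=2).
Iteration 3: edges from {fetch} -> (sign, dist=3).
Iteration 4: edges from {sign} -> (rollback, dist=4).
Iteration 5: no outgoing edges from {rollback}; recursion stops.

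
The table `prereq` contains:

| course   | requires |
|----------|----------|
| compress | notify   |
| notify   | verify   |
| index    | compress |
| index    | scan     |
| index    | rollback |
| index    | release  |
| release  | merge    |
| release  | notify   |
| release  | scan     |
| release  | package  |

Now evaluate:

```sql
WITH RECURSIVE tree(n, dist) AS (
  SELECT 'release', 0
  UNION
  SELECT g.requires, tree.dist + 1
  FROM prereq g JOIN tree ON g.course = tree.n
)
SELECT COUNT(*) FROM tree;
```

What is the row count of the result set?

Base: (release, dist=0).
Iteration 1: edges from {release} -> (merge, dist=1), (notify, dist=1), (package, dist=1), (scan, dist=1).
Iteration 2: edges from {merge,notify,package,scan} -> (verify, dist=2).
Iteration 3: no outgoing edges from {verify}; recursion stops.
Total rows emitted: 6.

6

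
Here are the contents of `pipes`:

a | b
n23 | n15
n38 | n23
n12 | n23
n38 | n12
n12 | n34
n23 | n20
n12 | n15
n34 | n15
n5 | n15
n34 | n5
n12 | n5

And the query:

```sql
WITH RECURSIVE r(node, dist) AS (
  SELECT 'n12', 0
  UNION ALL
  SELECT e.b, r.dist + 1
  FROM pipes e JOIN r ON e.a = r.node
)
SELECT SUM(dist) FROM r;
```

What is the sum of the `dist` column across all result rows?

17

Base: (n12, dist=0).
Iteration 1: edges from {n12} -> (n15, dist=1), (n23, dist=1), (n34, dist=1), (n5, dist=1).
Iteration 2: edges from {n15,n23,n34,n5} -> (n15, dist=2) x3, (n20, dist=2), (n5, dist=2). [UNION ALL keeps all 5 new rows, including repeats]
Iteration 3: edges from {n15,n20,n5} -> (n15, dist=3).
Iteration 4: no outgoing edges from {n15}; recursion stops.
SUM(dist) = 0 + 1 + 1 + 1 + 1 + 2 + 2 + 2 + 2 + 2 + 3 = 17.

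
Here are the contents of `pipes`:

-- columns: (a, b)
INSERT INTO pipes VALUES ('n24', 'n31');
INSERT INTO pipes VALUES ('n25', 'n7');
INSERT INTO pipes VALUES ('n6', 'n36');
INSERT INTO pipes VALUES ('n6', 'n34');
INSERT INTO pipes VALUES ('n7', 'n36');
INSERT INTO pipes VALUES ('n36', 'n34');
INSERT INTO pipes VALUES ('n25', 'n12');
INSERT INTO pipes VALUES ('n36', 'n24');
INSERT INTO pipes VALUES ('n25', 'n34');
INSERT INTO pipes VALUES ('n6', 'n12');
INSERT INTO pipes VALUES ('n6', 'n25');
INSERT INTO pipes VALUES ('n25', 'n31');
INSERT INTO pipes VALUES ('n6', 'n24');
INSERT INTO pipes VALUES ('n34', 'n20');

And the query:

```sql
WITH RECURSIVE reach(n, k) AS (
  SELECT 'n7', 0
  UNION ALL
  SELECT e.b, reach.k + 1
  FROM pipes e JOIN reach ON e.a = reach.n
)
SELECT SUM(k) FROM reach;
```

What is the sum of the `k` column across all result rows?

Base: (n7, k=0).
Iteration 1: edges from {n7} -> (n36, k=1).
Iteration 2: edges from {n36} -> (n24, k=2), (n34, k=2).
Iteration 3: edges from {n24,n34} -> (n20, k=3), (n31, k=3).
Iteration 4: no outgoing edges from {n20,n31}; recursion stops.
SUM(k) = 0 + 1 + 2 + 2 + 3 + 3 = 11.

11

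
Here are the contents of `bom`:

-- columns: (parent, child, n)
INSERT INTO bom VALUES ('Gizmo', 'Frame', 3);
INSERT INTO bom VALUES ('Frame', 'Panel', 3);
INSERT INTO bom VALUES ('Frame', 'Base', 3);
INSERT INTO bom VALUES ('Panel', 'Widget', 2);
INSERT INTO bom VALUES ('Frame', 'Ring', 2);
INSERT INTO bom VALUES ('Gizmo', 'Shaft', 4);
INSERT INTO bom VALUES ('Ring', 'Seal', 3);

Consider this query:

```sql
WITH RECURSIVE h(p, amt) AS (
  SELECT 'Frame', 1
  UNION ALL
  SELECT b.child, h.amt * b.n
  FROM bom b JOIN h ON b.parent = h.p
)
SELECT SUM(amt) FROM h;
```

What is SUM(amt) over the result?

Base: (Frame, amt=1).
Iteration 1: components of {Frame} -> Base = 1*3 = 3, Panel = 1*3 = 3, Ring = 1*2 = 2.
Iteration 2: components of {Base,Panel,Ring} -> Seal = 2*3 = 6, Widget = 3*2 = 6.
Iteration 3: no further components; recursion stops.
SUM(amt) = 1 + 3 + 3 + 2 + 6 + 6 = 21.

21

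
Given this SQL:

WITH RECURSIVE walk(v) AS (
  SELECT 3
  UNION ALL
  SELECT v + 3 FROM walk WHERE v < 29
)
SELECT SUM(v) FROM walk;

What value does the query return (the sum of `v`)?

Base: v=3.
Iteration 1: 3 < 29 holds -> v = 3 + 3 = 6.
Iteration 2: 6 < 29 holds -> v = 6 + 3 = 9.
Iteration 3: 9 < 29 holds -> v = 9 + 3 = 12.
Iteration 4: 12 < 29 holds -> v = 12 + 3 = 15.
Iteration 5: 15 < 29 holds -> v = 15 + 3 = 18.
Iteration 6: 18 < 29 holds -> v = 18 + 3 = 21.
Iteration 7: 21 < 29 holds -> v = 21 + 3 = 24.
Iteration 8: 24 < 29 holds -> v = 24 + 3 = 27.
Iteration 9: 27 < 29 holds -> v = 27 + 3 = 30.
Iteration 10: 30 < 29 fails; recursion stops.
SUM(v) = 3 + 6 + 9 + 12 + 15 + 18 + 21 + 24 + 27 + 30 = 165.

165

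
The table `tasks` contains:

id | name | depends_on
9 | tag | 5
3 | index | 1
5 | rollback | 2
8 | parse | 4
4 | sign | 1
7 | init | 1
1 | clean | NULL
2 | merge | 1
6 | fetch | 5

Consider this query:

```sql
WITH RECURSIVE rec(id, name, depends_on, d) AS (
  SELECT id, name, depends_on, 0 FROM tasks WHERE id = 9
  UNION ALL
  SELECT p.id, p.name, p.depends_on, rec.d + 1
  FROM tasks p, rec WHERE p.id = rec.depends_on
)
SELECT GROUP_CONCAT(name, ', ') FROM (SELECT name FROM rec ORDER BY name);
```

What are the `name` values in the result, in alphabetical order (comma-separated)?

clean, merge, rollback, tag

Base: id=9 (tag), depends_on=5, d 0.
Iteration 1: join on id=5 -> rollback (id 5, depends_on=2, d 1).
Iteration 2: join on id=2 -> merge (id 2, depends_on=1, d 2).
Iteration 3: join on id=1 -> clean (id 1, depends_on=NULL, d 3).
Iteration 4: depends_on is NULL; no match; recursion stops.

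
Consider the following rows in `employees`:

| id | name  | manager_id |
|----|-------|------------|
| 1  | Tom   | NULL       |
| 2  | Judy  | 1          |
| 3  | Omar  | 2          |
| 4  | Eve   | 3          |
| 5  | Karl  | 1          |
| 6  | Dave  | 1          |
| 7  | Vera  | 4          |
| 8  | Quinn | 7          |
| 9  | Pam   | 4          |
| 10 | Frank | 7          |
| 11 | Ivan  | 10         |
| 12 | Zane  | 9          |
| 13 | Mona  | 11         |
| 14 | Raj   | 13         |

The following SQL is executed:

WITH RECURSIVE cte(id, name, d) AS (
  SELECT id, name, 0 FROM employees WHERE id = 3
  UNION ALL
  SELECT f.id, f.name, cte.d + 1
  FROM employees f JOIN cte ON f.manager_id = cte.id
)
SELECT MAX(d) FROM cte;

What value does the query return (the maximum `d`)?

Base: id=3 (Omar) at d 0.
Iteration 1: rows with manager_id in {3} -> Eve (id 4, d 1).
Iteration 2: rows with manager_id in {4} -> Vera (id 7, d 2), Pam (id 9, d 2).
Iteration 3: rows with manager_id in {7,9} -> Quinn (id 8, d 3), Frank (id 10, d 3), Zane (id 12, d 3).
Iteration 4: rows with manager_id in {8,10,12} -> Ivan (id 11, d 4).
Iteration 5: rows with manager_id in {11} -> Mona (id 13, d 5).
Iteration 6: rows with manager_id in {13} -> Raj (id 14, d 6).
Iteration 7: no rows with manager_id in {14}; recursion stops.
d values: 0, 1, 2, 2, 3, 3, 3, 4, 5, 6; the maximum is 6.

6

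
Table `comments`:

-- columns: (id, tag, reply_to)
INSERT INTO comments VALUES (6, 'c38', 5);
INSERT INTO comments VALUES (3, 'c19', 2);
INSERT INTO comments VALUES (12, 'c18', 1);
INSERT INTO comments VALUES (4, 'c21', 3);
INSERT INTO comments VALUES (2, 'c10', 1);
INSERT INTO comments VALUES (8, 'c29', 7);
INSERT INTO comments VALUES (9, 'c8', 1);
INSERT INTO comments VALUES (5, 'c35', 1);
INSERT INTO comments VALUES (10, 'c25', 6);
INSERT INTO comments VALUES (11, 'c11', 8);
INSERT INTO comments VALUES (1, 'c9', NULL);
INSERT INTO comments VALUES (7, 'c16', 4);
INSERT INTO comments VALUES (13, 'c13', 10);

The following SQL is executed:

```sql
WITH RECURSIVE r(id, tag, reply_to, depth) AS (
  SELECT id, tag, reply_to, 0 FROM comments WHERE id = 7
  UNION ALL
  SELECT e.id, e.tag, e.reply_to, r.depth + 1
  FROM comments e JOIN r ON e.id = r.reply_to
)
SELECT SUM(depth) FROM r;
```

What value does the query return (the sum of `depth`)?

10

Base: id=7 (c16), reply_to=4, depth 0.
Iteration 1: join on id=4 -> c21 (id 4, reply_to=3, depth 1).
Iteration 2: join on id=3 -> c19 (id 3, reply_to=2, depth 2).
Iteration 3: join on id=2 -> c10 (id 2, reply_to=1, depth 3).
Iteration 4: join on id=1 -> c9 (id 1, reply_to=NULL, depth 4).
Iteration 5: reply_to is NULL; no match; recursion stops.
SUM(depth) = 0 + 1 + 2 + 3 + 4 = 10.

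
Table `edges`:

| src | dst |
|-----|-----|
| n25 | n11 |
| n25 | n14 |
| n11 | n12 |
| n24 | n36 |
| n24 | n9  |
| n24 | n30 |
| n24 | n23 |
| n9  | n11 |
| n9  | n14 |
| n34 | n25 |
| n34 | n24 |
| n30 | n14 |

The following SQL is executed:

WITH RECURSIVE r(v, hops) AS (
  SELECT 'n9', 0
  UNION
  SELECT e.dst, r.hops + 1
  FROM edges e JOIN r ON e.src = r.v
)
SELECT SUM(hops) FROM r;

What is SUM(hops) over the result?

Base: (n9, hops=0).
Iteration 1: edges from {n9} -> (n11, hops=1), (n14, hops=1).
Iteration 2: edges from {n11,n14} -> (n12, hops=2).
Iteration 3: no outgoing edges from {n12}; recursion stops.
SUM(hops) = 0 + 1 + 1 + 2 = 4.

4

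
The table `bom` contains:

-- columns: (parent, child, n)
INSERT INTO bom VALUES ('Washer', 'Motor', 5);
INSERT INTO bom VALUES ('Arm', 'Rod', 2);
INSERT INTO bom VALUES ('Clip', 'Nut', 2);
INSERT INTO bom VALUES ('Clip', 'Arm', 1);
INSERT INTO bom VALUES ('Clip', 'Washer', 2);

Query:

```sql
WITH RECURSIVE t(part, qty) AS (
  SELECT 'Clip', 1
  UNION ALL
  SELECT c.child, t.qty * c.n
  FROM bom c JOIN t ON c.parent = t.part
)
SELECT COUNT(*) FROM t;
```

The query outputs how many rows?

Base: (Clip, qty=1).
Iteration 1: components of {Clip} -> Arm = 1*1 = 1, Nut = 1*2 = 2, Washer = 1*2 = 2.
Iteration 2: components of {Arm,Nut,Washer} -> Motor = 2*5 = 10, Rod = 1*2 = 2.
Iteration 3: no further components; recursion stops.
Total rows emitted: 6.

6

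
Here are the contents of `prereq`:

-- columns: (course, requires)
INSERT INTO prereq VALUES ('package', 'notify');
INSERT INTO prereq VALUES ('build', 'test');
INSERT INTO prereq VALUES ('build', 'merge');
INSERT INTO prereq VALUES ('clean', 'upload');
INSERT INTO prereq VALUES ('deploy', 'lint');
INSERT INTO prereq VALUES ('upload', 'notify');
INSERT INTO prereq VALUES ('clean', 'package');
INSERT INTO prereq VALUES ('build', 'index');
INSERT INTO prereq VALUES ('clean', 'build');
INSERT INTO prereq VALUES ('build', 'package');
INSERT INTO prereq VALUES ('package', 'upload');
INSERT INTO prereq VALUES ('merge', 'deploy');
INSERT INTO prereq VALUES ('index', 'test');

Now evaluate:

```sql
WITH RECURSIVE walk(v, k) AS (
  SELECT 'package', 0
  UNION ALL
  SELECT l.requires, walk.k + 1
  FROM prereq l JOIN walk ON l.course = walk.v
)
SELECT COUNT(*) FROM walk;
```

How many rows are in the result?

Base: (package, k=0).
Iteration 1: edges from {package} -> (notify, k=1), (upload, k=1).
Iteration 2: edges from {notify,upload} -> (notify, k=2).
Iteration 3: no outgoing edges from {notify}; recursion stops.
Total rows emitted: 4.

4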